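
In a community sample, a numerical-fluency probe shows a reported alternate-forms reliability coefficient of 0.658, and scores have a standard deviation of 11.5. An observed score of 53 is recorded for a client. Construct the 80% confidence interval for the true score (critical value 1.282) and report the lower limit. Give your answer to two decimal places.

44.38

SEM = 11.50000×√(1 − 0.65800) ≃ 6.72529
Half-width = 1.282×6.72529 ≃ 8.62182
Lower bound: 53 − 8.62182 = 44.37818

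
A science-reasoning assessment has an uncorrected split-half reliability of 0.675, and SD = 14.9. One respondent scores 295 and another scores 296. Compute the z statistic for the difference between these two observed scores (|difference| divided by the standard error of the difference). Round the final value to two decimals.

0.11

r_full = 2·0.675 / (1 + 0.675) ≈ 0.8060
SEM = 14.9000×√(1 − 0.8060) ≈ 6.5633
Standard error of the difference = 6.5633·√2 ≈ 9.2819
z = 1 / 9.2819 ≈ 0.1077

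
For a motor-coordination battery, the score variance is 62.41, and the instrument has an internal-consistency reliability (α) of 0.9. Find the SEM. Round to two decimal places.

SD = √62.41 = 7.9000
The standard error of measurement is 7.9000×√(1 − 0.9000) ≈ 7.9000×0.3162 ≈ 2.4982.

2.50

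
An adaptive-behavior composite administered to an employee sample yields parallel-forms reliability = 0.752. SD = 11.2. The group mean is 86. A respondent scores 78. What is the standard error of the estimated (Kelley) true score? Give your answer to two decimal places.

SE_est = SD * √(r(1 − r)) = 11.200 * √0.186 ≈ 11.200 * 0.432 ≈ 4.837

4.84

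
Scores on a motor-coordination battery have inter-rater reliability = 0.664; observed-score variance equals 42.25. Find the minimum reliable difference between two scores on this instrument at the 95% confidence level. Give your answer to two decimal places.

SD = √42.25 = 6.5000
SEM = 6.5000 × √(1 − 0.6640) = 6.5000 × √0.3360 ≈ 6.5000 × 0.5797 ≈ 3.7678
Standard error of the difference = 3.7678·√2 ≈ 5.3284
Minimum reliable difference = 1.96 × SE_diff ≈ 1.96 × 5.3284 ≈ 10.4437

10.44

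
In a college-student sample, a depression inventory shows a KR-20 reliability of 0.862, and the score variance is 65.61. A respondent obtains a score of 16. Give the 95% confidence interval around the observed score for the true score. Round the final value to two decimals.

[10.10, 21.90]

σ = 65.61^(1/2) = 8.100
The standard error of measurement is 8.100*√(1 − 0.862) ≈ 8.100*0.371 ≈ 3.009.
Half-width = 1.96*3.009 ≈ 5.898
CI = 16 ± 5.898 → [10.102, 21.898]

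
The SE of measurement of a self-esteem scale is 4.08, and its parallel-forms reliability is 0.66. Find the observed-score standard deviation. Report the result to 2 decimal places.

SD = SEM / √(1 − r) = 4.08 / √0.34000 ≃ 4.08 / 0.58310 ≃ 6.99714

7.00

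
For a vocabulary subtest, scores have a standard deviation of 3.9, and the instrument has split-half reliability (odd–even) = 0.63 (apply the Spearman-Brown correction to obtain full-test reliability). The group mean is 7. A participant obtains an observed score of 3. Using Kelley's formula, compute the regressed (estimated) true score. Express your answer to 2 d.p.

3.91

Full-length reliability (Spearman-Brown) = 2(0.63)/(1+0.63) ≃ 0.7730
Estimated true score = 0.7730×3 + (1 − 0.7730)×7 ≃ 3.9080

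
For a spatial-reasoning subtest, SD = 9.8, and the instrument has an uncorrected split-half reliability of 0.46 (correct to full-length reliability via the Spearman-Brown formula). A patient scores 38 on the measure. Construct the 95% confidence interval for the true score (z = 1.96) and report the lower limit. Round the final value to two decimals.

26.32

r_full = 2·0.46 / (1 + 0.46) ≈ 0.6301
The standard error of measurement is 9.8000·√(1 − 0.6301) ≈ 9.8000·0.6082 ≈ 5.9600.
Half-width = 1.96·5.9600 ≈ 11.6816
Lower bound: 38 − 11.6816 = 26.3184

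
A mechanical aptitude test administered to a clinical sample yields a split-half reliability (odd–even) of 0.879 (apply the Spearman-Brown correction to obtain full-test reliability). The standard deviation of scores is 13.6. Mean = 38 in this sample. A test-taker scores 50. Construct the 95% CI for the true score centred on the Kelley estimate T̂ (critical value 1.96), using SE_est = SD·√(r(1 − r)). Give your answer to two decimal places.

[42.68, 55.77]

r_full = 2·0.879 / (1 + 0.879) ≈ 0.936
T̂ = 0.936(50) + 0.064(38) ≈ 49.227
SE_est = 13.600·√[r(1 − r)] ≈ 3.338
95% CI: 49.227 ± 6.543 ≈ (42.684, 55.770)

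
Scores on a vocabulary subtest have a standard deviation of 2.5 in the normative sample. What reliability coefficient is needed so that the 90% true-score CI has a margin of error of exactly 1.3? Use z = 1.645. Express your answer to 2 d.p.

Required SEM = 1.3 / 1.645 ≃ 0.790
r = 1 − (0.790/2.5)² ≃ 1 − 0.100 ≃ 0.900

0.90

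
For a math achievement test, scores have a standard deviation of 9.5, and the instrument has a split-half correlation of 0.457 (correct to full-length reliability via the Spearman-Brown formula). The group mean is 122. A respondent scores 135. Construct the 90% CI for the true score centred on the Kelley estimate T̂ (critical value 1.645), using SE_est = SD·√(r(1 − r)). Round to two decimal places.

Spearman-Brown: r = 2(0.457) / (1 + 0.457) = 0.9140 / 1.4570 ≈ 0.6273
T̂ = 0.6273(135) + 0.3727(122) ≈ 130.1551
SE_est = SD * √(r(1 − r)) = 9.5000 * √0.2338 ≈ 9.5000 * 0.4835 ≈ 4.5934
CI = 130.1551 ± 1.645 * 4.5934 → [122.5989, 137.7113]

[122.60, 137.71]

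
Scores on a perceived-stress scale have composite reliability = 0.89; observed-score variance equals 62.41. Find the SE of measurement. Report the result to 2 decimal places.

SD = √62.41 ≃ 7.90000
SEM = 7.90000×√(1 − 0.89000) ≃ 2.62013

2.62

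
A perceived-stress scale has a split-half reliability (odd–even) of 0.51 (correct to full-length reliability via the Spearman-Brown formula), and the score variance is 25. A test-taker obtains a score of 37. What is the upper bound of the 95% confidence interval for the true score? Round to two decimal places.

42.58

SD = √25 ≈ 5.0000
r_full = 2·0.51 / (1 + 0.51) ≈ 0.6755
SEM = 5.0000 · √(1 − 0.6755) = 5.0000 · √0.3245 ≈ 5.0000 · 0.5697 ≈ 2.8483
1.96 · SEM ≈ 5.5826
Upper bound: 37 + 5.5826 = 42.5826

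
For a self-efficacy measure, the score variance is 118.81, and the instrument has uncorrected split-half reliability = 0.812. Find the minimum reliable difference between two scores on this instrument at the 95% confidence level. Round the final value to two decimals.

9.73

SD = √118.81 = 10.900
Full-length reliability (Spearman-Brown) = 2(0.812)/(1+0.812) ≈ 0.896
SEM = 10.900×√(1 − 0.896) ≈ 3.511
SE_diff = √2 × SEM ≈ 4.965
Smallest detectable difference = 1.96×4.965 ≈ 9.732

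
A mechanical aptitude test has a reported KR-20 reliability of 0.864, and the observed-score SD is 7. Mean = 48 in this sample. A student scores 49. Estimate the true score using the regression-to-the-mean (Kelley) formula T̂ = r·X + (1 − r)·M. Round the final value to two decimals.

48.86

Estimated true score = 0.8640×49 + (1 − 0.8640)×48 ≈ 48.8640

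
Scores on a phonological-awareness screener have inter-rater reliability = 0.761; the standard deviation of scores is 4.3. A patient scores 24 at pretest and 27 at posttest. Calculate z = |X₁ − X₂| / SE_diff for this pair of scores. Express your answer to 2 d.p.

The standard error of measurement is 4.300·√(1 − 0.761) ≈ 4.300·0.489 ≈ 2.102.
SE_diff = SEM · √2 ≈ 2.102 · 1.414 ≈ 2.973
z = |24 − 27| / 2.973 = 3 / 2.973 ≈ 1.009

1.01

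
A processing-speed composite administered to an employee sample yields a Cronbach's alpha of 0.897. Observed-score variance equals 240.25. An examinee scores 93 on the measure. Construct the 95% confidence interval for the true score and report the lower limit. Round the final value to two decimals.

83.25

SD = √240.25 ≈ 15.5000
The standard error of measurement is 15.5000*√(1 − 0.8970) ≈ 15.5000*0.3209 ≈ 4.9745.
1.96 * SEM ≈ 9.7500
Lower limit = 93 − 9.7500 ≈ 83.2500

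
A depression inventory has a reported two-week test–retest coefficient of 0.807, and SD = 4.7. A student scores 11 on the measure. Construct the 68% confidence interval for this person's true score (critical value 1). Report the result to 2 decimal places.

SEM = 4.70000×√(1 − 0.80700) ≈ 2.06479
Half-width = 1×2.06479 ≈ 2.06479
Interval: (8.93521, 13.06479)

[8.94, 13.06]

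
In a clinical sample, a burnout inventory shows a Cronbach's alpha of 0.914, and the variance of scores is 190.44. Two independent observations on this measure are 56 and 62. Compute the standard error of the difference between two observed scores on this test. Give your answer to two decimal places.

SD = √190.44 ≈ 13.8000
SEM = 13.8000×√(1 − 0.9140) ≈ 4.0470
SE_diff = √2 × SEM ≈ 5.7233

5.72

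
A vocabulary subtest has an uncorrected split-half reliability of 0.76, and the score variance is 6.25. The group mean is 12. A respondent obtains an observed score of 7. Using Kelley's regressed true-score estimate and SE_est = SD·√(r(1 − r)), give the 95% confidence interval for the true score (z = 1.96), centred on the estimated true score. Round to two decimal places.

[6.00, 9.36]

σ = 6.25^(1/2) = 2.500
r_full = 2·0.76 / (1 + 0.76) ≃ 0.864
T̂ = 0.864(7) + 0.136(12) ≃ 7.682
SE_est = 2.500*√(0.864*0.136) ≃ 0.858
95% CI: 7.682 ± 1.682 ≃ (6.000, 9.363)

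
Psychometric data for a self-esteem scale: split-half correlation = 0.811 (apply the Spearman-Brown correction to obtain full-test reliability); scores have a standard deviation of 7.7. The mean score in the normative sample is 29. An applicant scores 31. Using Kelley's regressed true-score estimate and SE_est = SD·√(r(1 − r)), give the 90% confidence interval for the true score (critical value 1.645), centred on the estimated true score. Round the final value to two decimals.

Full-length reliability (Spearman-Brown) = 2(0.811)/(1+0.811) ≃ 0.89564
T̂ = r·X + (1 − r)·M = 0.89564*31 + 0.10436*29 ≃ 27.76477 + 3.02650 ≃ 30.79128
SE_est = SD * √(r(1 − r)) = 7.70000 * √0.09347 ≃ 7.70000 * 0.30573 ≃ 2.35412
CI = 30.79128 ± 1.645 * 2.35412 → [26.91875, 34.66380]

[26.92, 34.66]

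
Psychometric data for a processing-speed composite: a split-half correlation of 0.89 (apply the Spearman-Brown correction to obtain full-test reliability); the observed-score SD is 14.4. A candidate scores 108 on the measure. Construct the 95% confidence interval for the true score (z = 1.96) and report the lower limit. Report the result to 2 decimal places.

Spearman-Brown: r = 2(0.89) / (1 + 0.89) = 1.780 / 1.890 ≃ 0.942
SEM = 14.400 × √(1 − 0.942) = 14.400 × √0.058 ≃ 14.400 × 0.241 ≃ 3.474
1.96 × SEM ≃ 6.809
Lower bound: 108 − 6.809 = 101.191

101.19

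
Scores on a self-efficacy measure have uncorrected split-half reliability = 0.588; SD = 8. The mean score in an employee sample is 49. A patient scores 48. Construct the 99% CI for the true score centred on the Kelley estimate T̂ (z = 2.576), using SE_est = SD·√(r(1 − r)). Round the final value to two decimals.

[39.23, 57.29]

r_full = 2·0.588 / (1 + 0.588) ≈ 0.7406
T̂ = r·X + (1 − r)·M = 0.7406·48 + 0.2594·49 ≈ 35.5466 + 12.7128 ≈ 48.2594
SE_est = SD · √(r(1 − r)) = 8.0000 · √0.1921 ≈ 8.0000 · 0.4383 ≈ 3.5066
CI = 48.2594 ± 2.576 · 3.5066 → [39.2263, 57.2926]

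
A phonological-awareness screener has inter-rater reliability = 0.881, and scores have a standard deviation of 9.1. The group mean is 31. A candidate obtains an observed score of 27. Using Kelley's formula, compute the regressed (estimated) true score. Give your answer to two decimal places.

27.48

T̂ = 0.8810(27) + 0.1190(31) ≃ 27.4760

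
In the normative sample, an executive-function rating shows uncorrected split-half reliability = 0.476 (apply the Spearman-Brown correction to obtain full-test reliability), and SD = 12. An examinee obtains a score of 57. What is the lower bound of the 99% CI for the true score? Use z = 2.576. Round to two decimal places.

38.58

r_full = 2·0.476 / (1 + 0.476) ≈ 0.645
SEM = 12.000×√(1 − 0.645) ≈ 7.150
2.576 × SEM ≈ 18.418
Lower limit = 57 − 18.418 ≈ 38.582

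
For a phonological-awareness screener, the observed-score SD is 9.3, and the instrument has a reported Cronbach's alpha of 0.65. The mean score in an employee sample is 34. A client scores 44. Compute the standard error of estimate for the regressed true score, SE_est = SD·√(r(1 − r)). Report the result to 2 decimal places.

4.44

SE_est = SD * √(r(1 − r)) = 9.3000 * √0.2275 ≈ 9.3000 * 0.4770 ≈ 4.4358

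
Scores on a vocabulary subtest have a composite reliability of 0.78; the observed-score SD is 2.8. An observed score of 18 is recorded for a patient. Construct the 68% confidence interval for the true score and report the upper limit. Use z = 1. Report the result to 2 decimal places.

19.31

The standard error of measurement is 2.800·√(1 − 0.780) ≈ 2.800·0.469 ≈ 1.313.
1 · SEM ≈ 1.313
Upper bound: 18 + 1.313 = 19.313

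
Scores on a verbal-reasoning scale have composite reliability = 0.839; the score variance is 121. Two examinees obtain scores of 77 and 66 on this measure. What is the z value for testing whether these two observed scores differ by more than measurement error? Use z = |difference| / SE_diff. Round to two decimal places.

SD = √121 = 11.000
SEM = 11.000*√(1 − 0.839) ≈ 4.414
Standard error of the difference = 4.414·√2 ≈ 6.242
z = 11 / 6.242 ≈ 1.762

1.76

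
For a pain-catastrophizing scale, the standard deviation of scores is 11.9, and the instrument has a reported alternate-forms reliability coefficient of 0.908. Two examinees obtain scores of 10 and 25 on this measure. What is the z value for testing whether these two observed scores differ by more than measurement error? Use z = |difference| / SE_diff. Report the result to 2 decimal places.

SEM = 11.90000*√(1 − 0.90800) ≃ 3.60945
SE_diff = √2 * SEM ≃ 5.10453
z = |10 − 25| / 5.10453 = 15 / 5.10453 ≃ 2.93857

2.94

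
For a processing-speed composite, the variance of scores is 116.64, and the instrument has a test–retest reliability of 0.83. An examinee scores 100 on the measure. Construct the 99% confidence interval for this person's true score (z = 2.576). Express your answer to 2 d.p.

[88.53, 111.47]

SD = √116.64 = 10.8000
SEM = 10.8000*√(1 − 0.8300) ≈ 4.4530
Half-width = 2.576*4.4530 ≈ 11.4708
Interval: (88.5292, 111.4708)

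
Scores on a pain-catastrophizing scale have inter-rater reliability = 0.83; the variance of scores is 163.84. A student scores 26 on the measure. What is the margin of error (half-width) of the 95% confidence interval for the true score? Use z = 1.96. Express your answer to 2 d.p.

10.34

σ = 163.84^(1/2) = 12.800
SEM = 12.800 × √(1 − 0.830) = 12.800 × √0.170 ≈ 12.800 × 0.412 ≈ 5.278
1.96 × SEM ≈ 10.344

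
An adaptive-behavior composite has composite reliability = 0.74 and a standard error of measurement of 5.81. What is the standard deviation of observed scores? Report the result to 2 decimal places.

σ = SEM·(1 − r)^(−1/2) ≈ 5.81*1.961 ≈ 11.394

11.39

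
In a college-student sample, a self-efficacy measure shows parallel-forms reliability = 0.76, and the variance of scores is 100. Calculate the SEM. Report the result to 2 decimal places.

4.90

SD = √100 ≈ 10.0000
The standard error of measurement is 10.0000·√(1 − 0.7600) ≈ 10.0000·0.4899 ≈ 4.8990.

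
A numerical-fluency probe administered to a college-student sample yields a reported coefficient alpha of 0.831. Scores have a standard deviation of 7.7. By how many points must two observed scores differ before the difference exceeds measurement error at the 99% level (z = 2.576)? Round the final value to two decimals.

SEM = 7.700 · √(1 − 0.831) = 7.700 · √0.169 ≈ 7.700 · 0.411 ≈ 3.165
SE_diff = √2 · SEM ≈ 4.477
Smallest detectable difference = 2.576·4.477 ≈ 11.532

11.53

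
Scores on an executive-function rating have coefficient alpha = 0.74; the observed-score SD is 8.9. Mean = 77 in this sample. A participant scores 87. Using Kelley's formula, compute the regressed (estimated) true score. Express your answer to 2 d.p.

84.40

T̂ = 0.740(87) + 0.260(77) ≈ 84.400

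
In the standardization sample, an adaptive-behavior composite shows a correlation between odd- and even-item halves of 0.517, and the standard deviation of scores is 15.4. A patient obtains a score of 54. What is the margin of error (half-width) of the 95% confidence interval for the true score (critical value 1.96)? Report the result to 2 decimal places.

17.03

r_full = 2·0.517 / (1 + 0.517) ≈ 0.6816
SEM = 15.4000 * √(1 − 0.6816) = 15.4000 * √0.3184 ≈ 15.4000 * 0.5643 ≈ 8.6896
1.96 * SEM ≈ 17.0317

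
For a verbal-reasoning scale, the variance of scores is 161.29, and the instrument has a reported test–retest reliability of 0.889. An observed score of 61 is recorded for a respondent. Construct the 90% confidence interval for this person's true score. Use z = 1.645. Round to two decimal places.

[54.04, 67.96]

SD = √161.29 ≈ 12.70000
The standard error of measurement is 12.70000·√(1 − 0.88900) ≈ 12.70000·0.33317 ≈ 4.23122.
Half-width = 1.645·4.23122 ≈ 6.96035
90% CI: 61 ± 6.96035 = [54.03965, 67.96035]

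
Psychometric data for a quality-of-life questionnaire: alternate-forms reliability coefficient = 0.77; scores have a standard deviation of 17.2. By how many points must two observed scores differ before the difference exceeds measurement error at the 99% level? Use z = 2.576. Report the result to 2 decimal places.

SEM = 17.200×√(1 − 0.770) ≈ 8.249
Standard error of the difference = 8.249·√2 ≈ 11.666
Smallest detectable difference = 2.576×11.666 ≈ 30.051

30.05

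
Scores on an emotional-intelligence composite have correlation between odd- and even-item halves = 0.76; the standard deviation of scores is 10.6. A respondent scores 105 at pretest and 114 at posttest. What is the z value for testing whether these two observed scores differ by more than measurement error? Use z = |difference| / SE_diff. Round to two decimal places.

1.63

Spearman-Brown: r = 2(0.76) / (1 + 0.76) = 1.520 / 1.760 ≃ 0.864
The standard error of measurement is 10.600×√(1 − 0.864) ≃ 10.600×0.369 ≃ 3.914.
Standard error of the difference = 3.914·√2 ≃ 5.536
z = 9 / 5.536 ≃ 1.626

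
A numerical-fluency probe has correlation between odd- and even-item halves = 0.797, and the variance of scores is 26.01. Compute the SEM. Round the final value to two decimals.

1.71

σ = 26.01^(1/2) = 5.1000
Spearman-Brown: r = 2(0.797) / (1 + 0.797) = 1.5940 / 1.7970 ≃ 0.8870
SEM = 5.1000 · √(1 − 0.8870) = 5.1000 · √0.1130 ≃ 5.1000 · 0.3361 ≃ 1.7141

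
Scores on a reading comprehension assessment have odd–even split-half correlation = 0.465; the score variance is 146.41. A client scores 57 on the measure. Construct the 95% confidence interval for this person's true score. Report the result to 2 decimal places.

σ = 146.41^(1/2) = 12.10000
r_full = 2·0.465 / (1 + 0.465) ≈ 0.63481
The standard error of measurement is 12.10000×√(1 − 0.63481) ≈ 12.10000×0.60431 ≈ 7.31212.
Margin = 1.96 × 7.31212 ≈ 14.33176
CI = 57 ± 14.33176 → [42.66824, 71.33176]

[42.67, 71.33]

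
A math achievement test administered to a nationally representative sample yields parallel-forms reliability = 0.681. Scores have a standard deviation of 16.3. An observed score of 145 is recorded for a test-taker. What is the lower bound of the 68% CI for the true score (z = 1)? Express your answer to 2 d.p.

135.79

SEM = 16.3000·√(1 − 0.6810) ≈ 9.2063
Half-width = 1·9.2063 ≈ 9.2063
Lower limit = 145 − 9.2063 ≈ 135.7937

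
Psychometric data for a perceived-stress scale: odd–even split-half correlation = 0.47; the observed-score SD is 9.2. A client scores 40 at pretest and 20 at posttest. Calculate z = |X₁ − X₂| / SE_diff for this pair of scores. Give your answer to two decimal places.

Spearman-Brown: r = 2(0.47) / (1 + 0.47) = 0.94000 / 1.47000 ≈ 0.63946
SEM = 9.20000 × √(1 − 0.63946) = 9.20000 × √0.36054 ≈ 9.20000 × 0.60045 ≈ 5.52417
SE_diff = √2 × SEM ≈ 7.81236
z = 20 / 7.81236 ≈ 2.56005

2.56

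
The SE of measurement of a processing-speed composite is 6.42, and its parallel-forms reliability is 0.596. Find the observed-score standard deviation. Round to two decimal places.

SD = 6.42 / √(1 − 0.596) ≈ 10.1005

10.10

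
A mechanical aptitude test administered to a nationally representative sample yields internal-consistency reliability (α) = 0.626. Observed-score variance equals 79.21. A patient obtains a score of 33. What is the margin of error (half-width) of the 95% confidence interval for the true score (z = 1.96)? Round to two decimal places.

10.67

σ = 79.21^(1/2) = 8.9000
SEM = 8.9000 * √(1 − 0.6260) = 8.9000 * √0.3740 ≈ 8.9000 * 0.6116 ≈ 5.4428
Margin = 1.96 * 5.4428 ≈ 10.6680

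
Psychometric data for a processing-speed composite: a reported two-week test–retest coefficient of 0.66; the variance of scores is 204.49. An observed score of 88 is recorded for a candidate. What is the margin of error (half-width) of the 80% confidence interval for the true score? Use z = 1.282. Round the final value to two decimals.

σ = 204.49^(1/2) = 14.300
SEM = 14.300 · √(1 − 0.660) = 14.300 · √0.340 ≈ 14.300 · 0.583 ≈ 8.338
Half-width = 1.282·8.338 ≈ 10.690

10.69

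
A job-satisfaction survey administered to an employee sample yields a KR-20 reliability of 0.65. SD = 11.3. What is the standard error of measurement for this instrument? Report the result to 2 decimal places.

SEM = 11.3000 · √(1 − 0.6500) = 11.3000 · √0.3500 ≈ 11.3000 · 0.5916 ≈ 6.6852

6.69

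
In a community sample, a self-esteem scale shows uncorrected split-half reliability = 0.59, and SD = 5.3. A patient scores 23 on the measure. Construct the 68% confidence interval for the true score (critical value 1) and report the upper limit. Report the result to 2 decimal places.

Spearman-Brown: r = 2(0.59) / (1 + 0.59) = 1.180 / 1.590 ≈ 0.742
SEM = 5.300 × √(1 − 0.742) = 5.300 × √0.258 ≈ 5.300 × 0.508 ≈ 2.691
1 × SEM ≈ 2.691
Upper limit = 23 + 2.691 ≈ 25.691

25.69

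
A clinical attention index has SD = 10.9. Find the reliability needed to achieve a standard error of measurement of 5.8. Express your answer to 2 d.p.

Required reliability = 1 − (SEM/SD)² = 1 − 0.2831 ≈ 0.7169

0.72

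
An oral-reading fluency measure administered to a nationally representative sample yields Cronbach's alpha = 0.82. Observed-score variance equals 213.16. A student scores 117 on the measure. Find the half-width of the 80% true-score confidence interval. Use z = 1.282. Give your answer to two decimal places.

SD = √213.16 = 14.600
SEM = 14.600 · √(1 − 0.820) = 14.600 · √0.180 ≃ 14.600 · 0.424 ≃ 6.194
Margin = 1.282 · 6.194 ≃ 7.941

7.94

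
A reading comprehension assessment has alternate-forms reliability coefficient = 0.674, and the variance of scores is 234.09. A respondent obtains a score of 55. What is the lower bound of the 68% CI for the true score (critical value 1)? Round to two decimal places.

46.26

SD = √234.09 ≃ 15.30000
The standard error of measurement is 15.30000×√(1 − 0.67400) ≃ 15.30000×0.57096 ≃ 8.73575.
Half-width = 1×8.73575 ≃ 8.73575
Lower bound: 55 − 8.73575 = 46.26425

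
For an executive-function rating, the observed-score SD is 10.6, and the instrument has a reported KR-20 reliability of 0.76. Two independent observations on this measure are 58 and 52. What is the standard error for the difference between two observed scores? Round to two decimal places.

SEM = 10.6000*√(1 − 0.7600) ≃ 5.1929
SE_diff = SEM * √2 ≃ 5.1929 * 1.4142 ≃ 7.3439

7.34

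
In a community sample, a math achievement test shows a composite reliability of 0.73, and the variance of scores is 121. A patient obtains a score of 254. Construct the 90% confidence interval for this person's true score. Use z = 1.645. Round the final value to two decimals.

[244.60, 263.40]

SD = √121 = 11.000
SEM = 11.000*√(1 − 0.730) ≈ 5.716
Margin = 1.645 * 5.716 ≈ 9.402
Interval: (244.598, 263.402)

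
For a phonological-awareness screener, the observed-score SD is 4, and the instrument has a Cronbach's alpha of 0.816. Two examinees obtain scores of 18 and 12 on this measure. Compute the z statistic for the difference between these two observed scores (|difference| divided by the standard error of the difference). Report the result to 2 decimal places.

The standard error of measurement is 4.0000·√(1 − 0.8160) ≈ 4.0000·0.4290 ≈ 1.7158.
SE_diff = √2 · SEM ≈ 2.4265
z = |18 − 12| / 2.4265 = 6 / 2.4265 ≈ 2.4727

2.47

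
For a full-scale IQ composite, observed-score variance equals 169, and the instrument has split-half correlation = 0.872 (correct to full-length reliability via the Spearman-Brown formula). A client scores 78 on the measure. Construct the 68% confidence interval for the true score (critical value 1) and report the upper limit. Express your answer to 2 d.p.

81.40

σ = 169^(1/2) = 13.000
r_full = 2·0.872 / (1 + 0.872) ≈ 0.932
The standard error of measurement is 13.000×√(1 − 0.932) ≈ 13.000×0.261 ≈ 3.399.
1 × SEM ≈ 3.399
Upper bound: 78 + 3.399 = 81.399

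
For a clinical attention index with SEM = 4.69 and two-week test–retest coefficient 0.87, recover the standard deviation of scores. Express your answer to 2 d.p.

13.01

σ = SEM·(1 − r)^(−1/2) ≈ 4.69*2.7735 ≈ 13.0077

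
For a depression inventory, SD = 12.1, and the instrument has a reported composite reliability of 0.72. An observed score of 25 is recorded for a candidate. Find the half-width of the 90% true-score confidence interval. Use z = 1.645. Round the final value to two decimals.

The standard error of measurement is 12.1000·√(1 − 0.7200) ≃ 12.1000·0.5292 ≃ 6.4027.
Half-width = 1.645·6.4027 ≃ 10.5325

10.53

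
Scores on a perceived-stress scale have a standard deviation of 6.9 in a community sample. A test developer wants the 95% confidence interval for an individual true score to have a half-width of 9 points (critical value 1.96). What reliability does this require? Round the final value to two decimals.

0.56

Required SEM = 9 / 1.96 ≈ 4.592
r = 1 − (4.592/6.9)² ≈ 1 − 0.443 ≈ 0.557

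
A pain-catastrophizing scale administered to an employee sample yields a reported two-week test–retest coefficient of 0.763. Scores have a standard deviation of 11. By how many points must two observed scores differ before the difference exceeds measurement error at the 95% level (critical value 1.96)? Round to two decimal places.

14.84

The standard error of measurement is 11.0000*√(1 − 0.7630) ≃ 11.0000*0.4868 ≃ 5.3551.
SE_diff = SEM * √2 ≃ 5.3551 * 1.4142 ≃ 7.5732
Minimum reliable difference = 1.96 * SE_diff ≃ 1.96 * 7.5732 ≃ 14.8436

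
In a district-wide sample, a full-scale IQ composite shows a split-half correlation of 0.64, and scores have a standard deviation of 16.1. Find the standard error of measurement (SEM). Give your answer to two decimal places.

Spearman-Brown: r = 2(0.64) / (1 + 0.64) = 1.2800 / 1.6400 ≈ 0.7805
SEM = 16.1000×√(1 − 0.7805) ≈ 7.5432

7.54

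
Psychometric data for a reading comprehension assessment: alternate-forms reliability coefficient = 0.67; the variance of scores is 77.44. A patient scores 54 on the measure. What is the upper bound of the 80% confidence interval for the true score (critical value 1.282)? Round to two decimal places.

60.48

SD = √77.44 ≈ 8.8000
The standard error of measurement is 8.8000*√(1 − 0.6700) ≈ 8.8000*0.5745 ≈ 5.0552.
1.282 * SEM ≈ 6.4808
Upper limit = 54 + 6.4808 ≈ 60.4808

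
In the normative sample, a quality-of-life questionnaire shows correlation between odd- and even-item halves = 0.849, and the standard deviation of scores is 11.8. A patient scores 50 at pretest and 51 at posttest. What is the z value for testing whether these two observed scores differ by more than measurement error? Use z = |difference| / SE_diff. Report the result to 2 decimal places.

0.21

Full-length reliability (Spearman-Brown) = 2(0.849)/(1+0.849) ≈ 0.918
The standard error of measurement is 11.800·√(1 − 0.918) ≈ 11.800·0.286 ≈ 3.372.
SE_diff = SEM · √2 ≈ 3.372 · 1.414 ≈ 4.769
z = 1 / 4.769 ≈ 0.210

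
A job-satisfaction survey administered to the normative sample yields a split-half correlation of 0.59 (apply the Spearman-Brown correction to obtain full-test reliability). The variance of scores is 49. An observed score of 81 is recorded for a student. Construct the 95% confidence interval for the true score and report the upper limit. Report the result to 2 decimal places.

87.97

SD = √49 = 7.00000
Spearman-Brown: r = 2(0.59) / (1 + 0.59) = 1.18000 / 1.59000 ≃ 0.74214
The standard error of measurement is 7.00000×√(1 − 0.74214) ≃ 7.00000×0.50780 ≃ 3.55461.
1.96 × SEM ≃ 6.96703
Upper bound: 81 + 6.96703 = 87.96703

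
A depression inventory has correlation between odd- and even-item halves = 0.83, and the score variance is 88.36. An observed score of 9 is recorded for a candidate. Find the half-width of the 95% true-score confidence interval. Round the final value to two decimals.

5.62

σ = 88.36^(1/2) = 9.400
r_full = 2·0.83 / (1 + 0.83) ≈ 0.907
SEM = 9.400·√(1 − 0.907) ≈ 2.865
1.96 · SEM ≈ 5.615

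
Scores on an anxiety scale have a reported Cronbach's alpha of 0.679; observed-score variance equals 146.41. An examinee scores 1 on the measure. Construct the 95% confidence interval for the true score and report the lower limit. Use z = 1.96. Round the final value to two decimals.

-12.44

SD = √146.41 ≈ 12.1000
SEM = 12.1000*√(1 − 0.6790) ≈ 6.8555
Half-width = 1.96*6.8555 ≈ 13.4367
Lower bound: 1 − 13.4367 = -12.4367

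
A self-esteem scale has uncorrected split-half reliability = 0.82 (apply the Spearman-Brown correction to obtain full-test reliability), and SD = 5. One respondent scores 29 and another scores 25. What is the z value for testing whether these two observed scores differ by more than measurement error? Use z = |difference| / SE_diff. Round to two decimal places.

Spearman-Brown: r = 2(0.82) / (1 + 0.82) = 1.64000 / 1.82000 ≈ 0.90110
SEM = 5.00000·√(1 − 0.90110) ≈ 1.57243
Standard error of the difference = 1.57243·√2 ≈ 2.22375
z = |29 − 25| / 2.22375 = 4 / 2.22375 ≈ 1.79877

1.80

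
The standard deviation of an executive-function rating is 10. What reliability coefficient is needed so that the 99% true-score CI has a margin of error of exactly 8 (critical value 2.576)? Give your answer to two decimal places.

Required SEM = 8 / 2.576 ≈ 3.10559
r = 1 − (SEM / SD)² = 1 − (3.10559 / 10)² ≈ 1 − 0.09645 ≈ 0.90355

0.90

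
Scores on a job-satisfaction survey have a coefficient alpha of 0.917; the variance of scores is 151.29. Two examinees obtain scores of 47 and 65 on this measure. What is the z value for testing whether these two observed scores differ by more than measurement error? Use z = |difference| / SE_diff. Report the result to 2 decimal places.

3.59

SD = √151.29 = 12.300
SEM = 12.300×√(1 − 0.917) ≈ 3.544
SE_diff = √2 × SEM ≈ 5.011
z = 18 / 5.011 ≈ 3.592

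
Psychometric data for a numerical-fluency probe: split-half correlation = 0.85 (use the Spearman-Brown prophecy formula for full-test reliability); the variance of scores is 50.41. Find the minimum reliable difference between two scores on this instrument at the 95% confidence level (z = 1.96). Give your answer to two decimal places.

5.60

σ = 50.41^(1/2) = 7.1000
Full-length reliability (Spearman-Brown) = 2(0.85)/(1+0.85) ≈ 0.9189
SEM = 7.1000×√(1 − 0.9189) ≈ 2.0217
SE_diff = √2 × SEM ≈ 2.8591
Minimum reliable difference = 1.96 × SE_diff ≈ 1.96 × 2.8591 ≈ 5.6039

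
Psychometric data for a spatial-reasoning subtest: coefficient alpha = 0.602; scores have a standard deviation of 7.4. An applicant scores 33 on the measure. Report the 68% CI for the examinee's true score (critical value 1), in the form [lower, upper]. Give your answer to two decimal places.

The standard error of measurement is 7.40000·√(1 − 0.60200) ≈ 7.40000·0.63087 ≈ 4.66846.
Margin = 1 · 4.66846 ≈ 4.66846
CI = 33 ± 4.66846 → [28.33154, 37.66846]

[28.33, 37.67]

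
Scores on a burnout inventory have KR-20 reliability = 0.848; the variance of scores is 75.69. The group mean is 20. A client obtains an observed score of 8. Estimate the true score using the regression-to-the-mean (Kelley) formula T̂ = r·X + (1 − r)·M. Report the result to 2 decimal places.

T̂ = 0.848(8) + 0.152(20) ≈ 9.824

9.82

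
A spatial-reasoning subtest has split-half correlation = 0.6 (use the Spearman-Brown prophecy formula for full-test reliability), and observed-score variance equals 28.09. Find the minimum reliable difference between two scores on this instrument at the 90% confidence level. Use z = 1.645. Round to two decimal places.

6.16

σ = 28.09^(1/2) = 5.30000
Spearman-Brown: r = 2(0.6) / (1 + 0.6) = 1.20000 / 1.60000 ≃ 0.75000
SEM = 5.30000·√(1 − 0.75000) ≃ 2.65000
SE_diff = √2 · SEM ≃ 3.74767
Minimum reliable difference = 1.645 · SE_diff ≃ 1.645 · 3.74767 ≃ 6.16491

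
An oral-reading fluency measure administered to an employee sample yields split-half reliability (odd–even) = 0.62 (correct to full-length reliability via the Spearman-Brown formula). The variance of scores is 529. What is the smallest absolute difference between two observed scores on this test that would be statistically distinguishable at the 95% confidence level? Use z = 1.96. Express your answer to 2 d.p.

30.88

SD = √529 = 23.000
Full-length reliability (Spearman-Brown) = 2(0.62)/(1+0.62) ≈ 0.765
The standard error of measurement is 23.000*√(1 − 0.765) ≈ 23.000*0.484 ≈ 11.139.
Standard error of the difference = 11.139·√2 ≈ 15.754
Minimum reliable difference = 1.96 * SE_diff ≈ 1.96 * 15.754 ≈ 30.877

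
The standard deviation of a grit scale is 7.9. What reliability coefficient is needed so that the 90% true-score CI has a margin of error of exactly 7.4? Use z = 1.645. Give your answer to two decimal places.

SEM needed = half-width / z = 7.4/1.645 ≈ 4.49848
Required reliability = 1 − (SEM/SD)² = 1 − 0.32425 ≈ 0.67575

0.68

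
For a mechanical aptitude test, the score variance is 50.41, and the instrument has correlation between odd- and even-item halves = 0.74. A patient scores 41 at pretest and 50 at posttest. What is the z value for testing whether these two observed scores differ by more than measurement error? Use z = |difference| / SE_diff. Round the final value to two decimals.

2.32

σ = 50.41^(1/2) = 7.100
r_full = 2·0.74 / (1 + 0.74) ≈ 0.851
The standard error of measurement is 7.100·√(1 − 0.851) ≈ 7.100·0.387 ≈ 2.745.
Standard error of the difference = 2.745·√2 ≈ 3.881
z = |41 − 50| / 3.881 = 9 / 3.881 ≈ 2.319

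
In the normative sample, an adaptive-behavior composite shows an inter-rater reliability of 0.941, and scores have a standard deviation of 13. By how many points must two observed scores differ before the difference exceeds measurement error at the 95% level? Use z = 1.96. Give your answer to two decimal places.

8.75

SEM = 13.000 · √(1 − 0.941) = 13.000 · √0.059 ≈ 13.000 · 0.243 ≈ 3.158
SE_diff = √2 · SEM ≈ 4.466
Minimum reliable difference = 1.96 · SE_diff ≈ 1.96 · 4.466 ≈ 8.753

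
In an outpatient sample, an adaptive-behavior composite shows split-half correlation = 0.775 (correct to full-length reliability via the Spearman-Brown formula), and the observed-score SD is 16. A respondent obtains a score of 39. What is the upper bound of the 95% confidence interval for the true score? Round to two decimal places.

Spearman-Brown: r = 2(0.775) / (1 + 0.775) = 1.550 / 1.775 ≈ 0.873
SEM = 16.000 × √(1 − 0.873) = 16.000 × √0.127 ≈ 16.000 × 0.356 ≈ 5.697
Margin = 1.96 × 5.697 ≈ 11.165
Upper limit = 39 + 11.165 ≈ 50.165

50.17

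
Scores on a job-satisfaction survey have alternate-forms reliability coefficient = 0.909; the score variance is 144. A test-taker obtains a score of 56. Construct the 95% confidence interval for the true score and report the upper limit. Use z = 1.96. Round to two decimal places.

SD = √144 = 12.000
SEM = 12.000 · √(1 − 0.909) = 12.000 · √0.091 ≃ 12.000 · 0.302 ≃ 3.620
Half-width = 1.96·3.620 ≃ 7.095
Upper limit = 56 + 7.095 ≃ 63.095

63.10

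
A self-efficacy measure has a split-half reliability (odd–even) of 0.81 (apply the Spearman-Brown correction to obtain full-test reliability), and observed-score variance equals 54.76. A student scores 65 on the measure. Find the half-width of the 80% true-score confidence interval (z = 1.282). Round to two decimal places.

σ = 54.76^(1/2) = 7.400
Spearman-Brown: r = 2(0.81) / (1 + 0.81) = 1.620 / 1.810 ≈ 0.895
SEM = 7.400 * √(1 − 0.895) = 7.400 * √0.105 ≈ 7.400 * 0.324 ≈ 2.398
Half-width = 1.282*2.398 ≈ 3.074

3.07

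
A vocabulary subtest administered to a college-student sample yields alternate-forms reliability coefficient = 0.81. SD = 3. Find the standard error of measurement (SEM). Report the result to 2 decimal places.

1.31

SEM = 3.0000 * √(1 − 0.8100) = 3.0000 * √0.1900 ≈ 3.0000 * 0.4359 ≈ 1.3077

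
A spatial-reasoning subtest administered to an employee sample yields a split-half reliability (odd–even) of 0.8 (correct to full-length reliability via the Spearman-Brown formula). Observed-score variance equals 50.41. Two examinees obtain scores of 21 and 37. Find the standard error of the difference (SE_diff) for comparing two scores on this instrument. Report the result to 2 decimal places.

SD = √50.41 = 7.100
Spearman-Brown: r = 2(0.8) / (1 + 0.8) = 1.600 / 1.800 ≈ 0.889
The standard error of measurement is 7.100·√(1 − 0.889) ≈ 7.100·0.333 ≈ 2.367.
SE_diff = √2 · SEM ≈ 3.347

3.35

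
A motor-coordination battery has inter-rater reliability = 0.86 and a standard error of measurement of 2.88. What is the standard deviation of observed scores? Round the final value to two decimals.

7.70

SD = 2.88 / √(1 − 0.86) ≈ 7.6971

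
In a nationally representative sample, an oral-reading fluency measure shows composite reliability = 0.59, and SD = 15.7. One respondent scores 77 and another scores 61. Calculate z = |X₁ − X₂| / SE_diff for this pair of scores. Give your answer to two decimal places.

SEM = 15.7000×√(1 − 0.5900) ≈ 10.0529
SE_diff = SEM × √2 ≈ 10.0529 × 1.4142 ≈ 14.2170
z = |77 − 61| / 14.2170 = 16 / 14.2170 ≈ 1.1254

1.13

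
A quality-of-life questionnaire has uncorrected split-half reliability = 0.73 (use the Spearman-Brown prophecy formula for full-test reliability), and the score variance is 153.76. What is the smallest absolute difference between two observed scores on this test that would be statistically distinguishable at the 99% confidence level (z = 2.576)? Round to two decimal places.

17.85

SD = √153.76 ≈ 12.400
Full-length reliability (Spearman-Brown) = 2(0.73)/(1+0.73) ≈ 0.844
The standard error of measurement is 12.400*√(1 − 0.844) ≈ 12.400*0.395 ≈ 4.899.
Standard error of the difference = 4.899·√2 ≈ 6.928
Minimum reliable difference = 2.576 * SE_diff ≈ 2.576 * 6.928 ≈ 17.846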